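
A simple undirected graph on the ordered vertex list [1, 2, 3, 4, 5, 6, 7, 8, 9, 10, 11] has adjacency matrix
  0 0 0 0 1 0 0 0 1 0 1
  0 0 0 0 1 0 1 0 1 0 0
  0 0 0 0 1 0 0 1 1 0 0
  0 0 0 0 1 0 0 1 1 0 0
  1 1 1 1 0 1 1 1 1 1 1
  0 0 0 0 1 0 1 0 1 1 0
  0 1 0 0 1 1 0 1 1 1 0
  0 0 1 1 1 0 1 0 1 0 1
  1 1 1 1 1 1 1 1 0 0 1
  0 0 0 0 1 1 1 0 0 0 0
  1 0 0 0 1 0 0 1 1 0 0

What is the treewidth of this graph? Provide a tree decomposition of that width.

The largest bag has 4 vertices, giving width 3; this decomposition certifies tw(G) ≤ 3. On the other hand G contains the 4-clique {3, 5, 8, 9}. A clique must lie in a single bag of any decomposition, so no decomposition can have width below 3. Therefore the treewidth is 3.

Treewidth 3.
Bags: B1 = {5, 8, 9, 11}  B2 = {5, 7, 8, 9}  B3 = {5, 6, 7, 9}  B4 = {2, 5, 7, 9}  B5 = {4, 5, 8, 9}  B6 = {1, 5, 9, 11}  B7 = {5, 6, 7, 10}  B8 = {3, 5, 8, 9}
Tree: B1–B2, B2–B3, B2–B4, B1–B5, B1–B6, B3–B7, B5–B8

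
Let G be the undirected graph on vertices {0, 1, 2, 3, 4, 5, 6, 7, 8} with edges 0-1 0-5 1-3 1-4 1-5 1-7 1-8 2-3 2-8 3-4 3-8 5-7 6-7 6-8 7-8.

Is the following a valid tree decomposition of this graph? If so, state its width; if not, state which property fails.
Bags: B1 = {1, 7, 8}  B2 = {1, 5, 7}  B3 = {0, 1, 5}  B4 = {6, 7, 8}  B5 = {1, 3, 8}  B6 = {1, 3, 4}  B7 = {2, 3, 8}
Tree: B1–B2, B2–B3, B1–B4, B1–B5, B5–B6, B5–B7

Yes; width 2.

Vertex coverage: the bags together contain {0, 1, 2, 3, 4, 5, 6, 7, 8}, the full vertex set. Edge coverage: each edge of G has both endpoints in at least one bag. Running intersection: for every vertex, the bags containing it form a connected subtree. All three properties hold, so this is a valid tree decomposition of width max|bag| − 1 = 2, and hence tw(G) ≤ 2.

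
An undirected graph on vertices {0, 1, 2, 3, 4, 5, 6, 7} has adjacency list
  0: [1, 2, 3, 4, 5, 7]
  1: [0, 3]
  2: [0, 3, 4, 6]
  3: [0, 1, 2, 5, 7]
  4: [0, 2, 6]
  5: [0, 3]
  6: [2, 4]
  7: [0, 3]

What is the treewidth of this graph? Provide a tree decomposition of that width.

Treewidth 2.
One such decomposition:
Bags: B1 = {0, 2, 3}  B2 = {0, 2, 4}  B3 = {0, 1, 3}  B4 = {0, 3, 5}  B5 = {2, 4, 6}  B6 = {0, 3, 7}
Tree: B1–B2, B1–B3, B1–B4, B2–B5, B4–B6

Every bag has size at most 3, so the width is 3 − 1 = 2 and tw(G) ≤ 2. On the other hand G contains the 3-clique {0, 1, 3}. A clique must lie in a single bag of any decomposition, so no decomposition can have width below 2. Hence tw(G) = 2 exactly.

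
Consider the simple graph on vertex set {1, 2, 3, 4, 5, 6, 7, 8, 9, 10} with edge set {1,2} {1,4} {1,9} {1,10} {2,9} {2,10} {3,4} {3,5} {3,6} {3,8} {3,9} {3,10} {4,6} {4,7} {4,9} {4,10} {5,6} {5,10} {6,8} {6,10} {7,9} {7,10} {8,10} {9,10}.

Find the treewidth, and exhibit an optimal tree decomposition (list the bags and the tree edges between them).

Treewidth 3.
One such decomposition:
Bags: B1 = {3, 4, 9, 10}  B2 = {3, 4, 6, 10}  B3 = {1, 4, 9, 10}  B4 = {3, 5, 6, 10}  B5 = {3, 6, 8, 10}  B6 = {1, 2, 9, 10}  B7 = {4, 7, 9, 10}
Tree: B1–B2, B1–B3, B2–B4, B2–B5, B3–B6, B1–B7

Every bag has size at most 4, so the width is 4 − 1 = 3 and tw(G) ≤ 3. Conversely, {1, 2, 9, 10} is a clique of size 4, and the vertices of any clique must share a bag in every tree decomposition; so some bag has ≥ 4 vertices and tw(G) ≥ 3. Combining the bounds, tw(G) = 3.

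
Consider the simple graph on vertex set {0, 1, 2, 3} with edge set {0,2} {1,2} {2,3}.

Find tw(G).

A width-1 tree decomposition is:
Bags: B1 = {2, 3}  B2 = {1, 2}  B3 = {0, 2}
Tree: B1–B2, B1–B3
Every bag has size at most 2, so the width is 2 − 1 = 1 and tw(G) ≤ 1. Any graph with an edge has treewidth ≥ 1, and G has the edge 2–3. Hence tw(G) = 1 exactly.

1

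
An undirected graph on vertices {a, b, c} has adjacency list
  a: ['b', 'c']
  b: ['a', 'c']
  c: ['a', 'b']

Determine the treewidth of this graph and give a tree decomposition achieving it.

Treewidth 2.
One optimal decomposition is:
Bags: B1 = {a, b, c}
Tree: (single bag)

With just one bag of size 3, the width is 3 − 1 = 2, so tw(G) ≤ 2. On the other hand G contains the 3-clique {a, b, c}. A clique must lie in a single bag of any decomposition, so no decomposition can have width below 2. Combining the bounds, tw(G) = 2.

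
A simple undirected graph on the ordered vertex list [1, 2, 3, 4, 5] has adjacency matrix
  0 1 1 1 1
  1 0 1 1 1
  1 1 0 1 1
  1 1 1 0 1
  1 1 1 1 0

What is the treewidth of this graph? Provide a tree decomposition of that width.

With just one bag of size 5, the width is 5 − 1 = 4, so tw(G) ≤ 4. For the lower bound, the 5 vertices {1, 2, 3, 4, 5} are pairwise adjacent, and any tree decomposition puts a clique entirely inside one bag — forcing width ≥ 4. Combining the bounds, tw(G) = 4.

Treewidth 4.
One optimal decomposition is:
Bags: B1 = {1, 2, 3, 4, 5}
Tree: (single bag)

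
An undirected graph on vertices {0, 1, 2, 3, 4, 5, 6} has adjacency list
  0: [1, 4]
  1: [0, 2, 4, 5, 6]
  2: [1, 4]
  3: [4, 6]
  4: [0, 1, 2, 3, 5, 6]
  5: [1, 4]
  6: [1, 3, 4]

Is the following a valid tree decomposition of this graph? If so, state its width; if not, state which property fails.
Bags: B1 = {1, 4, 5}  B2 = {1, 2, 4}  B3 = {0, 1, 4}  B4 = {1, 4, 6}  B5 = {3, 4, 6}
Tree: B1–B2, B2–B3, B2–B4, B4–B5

Yes; width 2.

Vertex coverage: the bags together contain {0, 1, 2, 3, 4, 5, 6}, the full vertex set. Edge coverage: each edge of G has both endpoints in at least one bag. Running intersection: for every vertex, the bags containing it form a connected subtree. All three properties hold, so this is a valid tree decomposition of width max|bag| − 1 = 2, and hence tw(G) ≤ 2.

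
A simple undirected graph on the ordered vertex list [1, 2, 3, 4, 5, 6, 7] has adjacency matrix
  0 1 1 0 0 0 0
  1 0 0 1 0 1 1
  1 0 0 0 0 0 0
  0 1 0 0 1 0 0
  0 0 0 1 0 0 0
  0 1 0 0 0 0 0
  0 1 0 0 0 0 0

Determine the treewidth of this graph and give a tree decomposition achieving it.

Treewidth 1.
One such decomposition:
Bags: B1 = {2, 6}  B2 = {2, 7}  B3 = {2, 4}  B4 = {1, 2}  B5 = {4, 5}  B6 = {1, 3}
Tree: B1–B2, B2–B3, B3–B4, B3–B5, B4–B6

The largest bag has 2 vertices, giving width 1; this decomposition certifies tw(G) ≤ 1. G has an edge, so its treewidth is at least 1. The upper and lower bounds meet at 1, so that is the treewidth.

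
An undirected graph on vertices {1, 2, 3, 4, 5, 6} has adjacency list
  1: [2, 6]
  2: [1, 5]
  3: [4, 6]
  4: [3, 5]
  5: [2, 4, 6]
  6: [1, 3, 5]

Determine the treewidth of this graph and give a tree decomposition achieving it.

Treewidth 2.
One such decomposition:
Bags: B1 = {3, 4, 5}  B2 = {3, 5, 6}  B3 = {2, 5, 6}  B4 = {1, 2, 6}
Tree: B1–B2, B2–B3, B3–B4

Each bag holds 3 vertices, so the decomposition has width 2, which upper-bounds the treewidth. Since 4–3–6–5–4 is a cycle in G, G is not acyclic. Forests are exactly the graphs of treewidth ≤ 1, so tw(G) ≥ 2. Hence tw(G) = 2 exactly.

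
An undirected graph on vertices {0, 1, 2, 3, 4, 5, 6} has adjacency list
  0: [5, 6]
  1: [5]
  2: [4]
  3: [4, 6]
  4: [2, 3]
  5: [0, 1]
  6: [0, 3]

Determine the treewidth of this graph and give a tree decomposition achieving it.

Every bag has size at most 2, so the width is 2 − 1 = 1 and tw(G) ≤ 1. G has an edge, so its treewidth is at least 1. Therefore the treewidth is 1.

Treewidth 1.
One such decomposition:
Bags: B1 = {2, 4}  B2 = {3, 4}  B3 = {3, 6}  B4 = {0, 6}  B5 = {0, 5}  B6 = {1, 5}
Tree: B1–B2, B2–B3, B3–B4, B4–B5, B5–B6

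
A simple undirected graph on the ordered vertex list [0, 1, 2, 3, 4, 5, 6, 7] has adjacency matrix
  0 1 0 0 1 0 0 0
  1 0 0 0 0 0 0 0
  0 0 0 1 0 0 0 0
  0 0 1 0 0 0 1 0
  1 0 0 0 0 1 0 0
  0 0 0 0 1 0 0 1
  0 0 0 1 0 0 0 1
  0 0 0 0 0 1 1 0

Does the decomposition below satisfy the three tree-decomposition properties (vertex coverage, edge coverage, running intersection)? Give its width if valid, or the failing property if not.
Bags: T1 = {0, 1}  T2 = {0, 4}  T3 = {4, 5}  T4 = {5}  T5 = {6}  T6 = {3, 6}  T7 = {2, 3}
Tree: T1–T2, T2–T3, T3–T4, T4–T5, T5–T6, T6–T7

No — vertex 7 appears in no bag.

A tree decomposition must satisfy three properties: every vertex lies in some bag; for every edge, both endpoints lie together in some bag; and for every vertex, the bags containing it form a connected subtree. Here vertex 7 appears in no bag, so the decomposition is invalid.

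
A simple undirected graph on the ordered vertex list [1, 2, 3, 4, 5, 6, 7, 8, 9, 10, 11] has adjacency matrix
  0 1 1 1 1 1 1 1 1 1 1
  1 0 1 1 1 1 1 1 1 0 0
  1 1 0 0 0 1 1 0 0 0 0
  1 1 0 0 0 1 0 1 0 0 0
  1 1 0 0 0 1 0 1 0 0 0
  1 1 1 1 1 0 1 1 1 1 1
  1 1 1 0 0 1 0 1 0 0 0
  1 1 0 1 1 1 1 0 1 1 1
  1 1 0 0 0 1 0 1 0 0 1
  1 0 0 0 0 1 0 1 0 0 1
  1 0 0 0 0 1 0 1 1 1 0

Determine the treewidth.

A width-4 tree decomposition is:
Bags: B1 = {1, 2, 4, 6, 8}  B2 = {1, 2, 6, 8, 9}  B3 = {1, 2, 6, 7, 8}  B4 = {1, 6, 8, 9, 11}  B5 = {1, 2, 5, 6, 8}  B6 = {1, 2, 3, 6, 7}  B7 = {1, 6, 8, 10, 11}
Tree: B1–B2, B1–B3, B2–B4, B2–B5, B3–B6, B4–B7
The largest bag has 5 vertices, giving width 4; this decomposition certifies tw(G) ≤ 4. For the lower bound, the 5 vertices {1, 6, 8, 9, 11} are pairwise adjacent, and any tree decomposition puts a clique entirely inside one bag — forcing width ≥ 4. Hence tw(G) = 4 exactly.

4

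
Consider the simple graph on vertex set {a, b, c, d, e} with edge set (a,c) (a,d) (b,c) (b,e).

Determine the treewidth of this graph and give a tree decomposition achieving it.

Treewidth 1.
One optimal decomposition is:
Bags: B1 = {a, d}  B2 = {a, c}  B3 = {b, c}  B4 = {b, e}
Tree: B1–B2, B2–B3, B3–B4

Each bag holds 2 vertices, so the decomposition has width 1, which upper-bounds the treewidth. Any graph with an edge has treewidth ≥ 1, and G has the edge d–a. Therefore the treewidth is 1.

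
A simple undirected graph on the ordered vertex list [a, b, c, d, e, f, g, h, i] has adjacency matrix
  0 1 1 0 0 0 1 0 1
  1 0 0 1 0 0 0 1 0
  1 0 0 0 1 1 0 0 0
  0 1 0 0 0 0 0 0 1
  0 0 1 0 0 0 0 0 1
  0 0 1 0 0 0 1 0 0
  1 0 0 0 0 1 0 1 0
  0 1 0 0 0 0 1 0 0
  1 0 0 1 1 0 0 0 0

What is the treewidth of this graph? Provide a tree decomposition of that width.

Each bag holds 4 vertices, so the decomposition has width 3, which upper-bounds the treewidth. For the lower bound: the 4 vertex sets {b,d,h}, {i}, {a}, {c,e,f,g} are disjoint, each induces a connected subgraph, and every pair is joined by at least one edge of G. Contracting each set to a single vertex therefore yields K_{4} as a minor, and since treewidth is minor-monotone, tw(G) ≥ tw(K_{4}) = 3. Hence tw(G) = 3 exactly.

Treewidth 3.
Bags: B1 = {b, d, h, i}  B2 = {a, b, h, i}  B3 = {a, g, h, i}  B4 = {a, e, g, i}  B5 = {a, c, e, g}  B6 = {c, e, f, g}
Tree: B1–B2, B2–B3, B3–B4, B4–B5, B5–B6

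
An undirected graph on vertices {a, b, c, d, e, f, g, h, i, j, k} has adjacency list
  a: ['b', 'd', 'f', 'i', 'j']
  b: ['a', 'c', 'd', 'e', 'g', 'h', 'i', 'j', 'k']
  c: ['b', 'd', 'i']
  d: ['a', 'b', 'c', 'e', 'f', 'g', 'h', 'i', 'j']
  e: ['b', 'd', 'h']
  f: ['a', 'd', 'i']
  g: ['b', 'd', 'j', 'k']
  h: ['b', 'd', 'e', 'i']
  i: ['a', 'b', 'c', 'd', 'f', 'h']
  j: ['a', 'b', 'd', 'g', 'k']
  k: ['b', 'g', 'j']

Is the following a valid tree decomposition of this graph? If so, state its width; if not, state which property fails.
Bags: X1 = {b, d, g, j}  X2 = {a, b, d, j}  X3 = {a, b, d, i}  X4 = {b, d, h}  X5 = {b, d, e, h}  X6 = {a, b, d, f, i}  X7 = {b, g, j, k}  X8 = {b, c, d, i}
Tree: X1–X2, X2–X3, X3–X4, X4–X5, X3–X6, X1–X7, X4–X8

A tree decomposition must satisfy three properties: every vertex lies in some bag; for every edge, both endpoints lie together in some bag; and for every vertex, the bags containing it form a connected subtree. Here edge (i,h) lies in no bag, so the decomposition is invalid.

No — edge (i,h) lies in no bag.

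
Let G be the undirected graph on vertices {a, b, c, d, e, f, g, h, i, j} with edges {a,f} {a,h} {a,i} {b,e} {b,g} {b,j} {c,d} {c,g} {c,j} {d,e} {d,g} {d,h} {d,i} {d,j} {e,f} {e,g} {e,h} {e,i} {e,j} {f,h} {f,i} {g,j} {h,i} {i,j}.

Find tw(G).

A width-3 tree decomposition is:
Bags: B1 = {d, e, h, i}  B2 = {d, e, i, j}  B3 = {d, e, g, j}  B4 = {b, e, g, j}  B5 = {e, f, h, i}  B6 = {c, d, g, j}  B7 = {a, f, h, i}
Tree: B1–B2, B2–B3, B3–B4, B1–B5, B3–B6, B5–B7
Each bag holds 4 vertices, so the decomposition has width 3, which upper-bounds the treewidth. For the lower bound, the 4 vertices {d, e, g, j} are pairwise adjacent, and any tree decomposition puts a clique entirely inside one bag — forcing width ≥ 3. Combining the bounds, tw(G) = 3.

3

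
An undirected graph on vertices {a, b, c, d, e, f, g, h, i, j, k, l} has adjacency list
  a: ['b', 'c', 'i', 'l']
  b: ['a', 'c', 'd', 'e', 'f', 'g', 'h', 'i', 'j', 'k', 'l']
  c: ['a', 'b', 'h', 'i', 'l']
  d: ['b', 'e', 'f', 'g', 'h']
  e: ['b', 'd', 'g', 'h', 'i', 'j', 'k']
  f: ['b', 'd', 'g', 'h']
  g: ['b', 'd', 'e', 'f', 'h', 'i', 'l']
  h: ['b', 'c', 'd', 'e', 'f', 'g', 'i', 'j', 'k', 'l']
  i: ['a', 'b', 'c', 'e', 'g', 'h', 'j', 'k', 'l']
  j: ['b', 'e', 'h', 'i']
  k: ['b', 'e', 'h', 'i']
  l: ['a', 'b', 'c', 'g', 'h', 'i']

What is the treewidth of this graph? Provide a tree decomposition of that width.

The largest bag has 5 vertices, giving width 4; this decomposition certifies tw(G) ≤ 4. Conversely, {b, d, e, g, h} is a clique of size 5, and the vertices of any clique must share a bag in every tree decomposition; so some bag has ≥ 5 vertices and tw(G) ≥ 4. Hence tw(G) = 4 exactly.

Treewidth 4.
Bags: B1 = {b, g, h, i, l}  B2 = {b, e, g, h, i}  B3 = {b, d, e, g, h}  B4 = {b, d, f, g, h}  B5 = {b, c, h, i, l}  B6 = {b, e, h, i, k}  B7 = {b, e, h, i, j}  B8 = {a, b, c, i, l}
Tree: B1–B2, B2–B3, B3–B4, B1–B5, B2–B6, B6–B7, B5–B8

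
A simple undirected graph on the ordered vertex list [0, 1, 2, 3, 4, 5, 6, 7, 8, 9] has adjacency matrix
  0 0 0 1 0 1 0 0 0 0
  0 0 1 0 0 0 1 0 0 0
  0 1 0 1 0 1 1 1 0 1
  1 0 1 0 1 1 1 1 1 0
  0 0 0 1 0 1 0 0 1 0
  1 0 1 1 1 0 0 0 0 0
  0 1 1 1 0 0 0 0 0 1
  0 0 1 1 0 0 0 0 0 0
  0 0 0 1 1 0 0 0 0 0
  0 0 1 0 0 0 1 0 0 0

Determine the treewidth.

2

A width-2 tree decomposition is:
Bags: B1 = {2, 3, 6}  B2 = {2, 3, 5}  B3 = {2, 6, 9}  B4 = {0, 3, 5}  B5 = {1, 2, 6}  B6 = {3, 4, 5}  B7 = {3, 4, 8}  B8 = {2, 3, 7}
Tree: B1–B2, B1–B3, B2–B4, B3–B5, B2–B6, B6–B7, B2–B8
Each bag holds 3 vertices, so the decomposition has width 2, which upper-bounds the treewidth. For the lower bound, the 3 vertices {1, 2, 6} are pairwise adjacent, and any tree decomposition puts a clique entirely inside one bag — forcing width ≥ 2. Combining the bounds, tw(G) = 2.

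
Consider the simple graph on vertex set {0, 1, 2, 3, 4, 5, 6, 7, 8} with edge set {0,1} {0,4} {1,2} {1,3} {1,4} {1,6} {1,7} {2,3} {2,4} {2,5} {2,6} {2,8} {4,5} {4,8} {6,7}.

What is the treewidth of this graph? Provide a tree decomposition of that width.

Each bag holds 3 vertices, so the decomposition has width 2, which upper-bounds the treewidth. For the lower bound, the 3 vertices {2, 4, 8} are pairwise adjacent, and any tree decomposition puts a clique entirely inside one bag — forcing width ≥ 2. Hence tw(G) = 2 exactly.

Treewidth 2.
Bags: B1 = {1, 2, 3}  B2 = {1, 2, 4}  B3 = {2, 4, 5}  B4 = {0, 1, 4}  B5 = {1, 2, 6}  B6 = {1, 6, 7}  B7 = {2, 4, 8}
Tree: B1–B2, B2–B3, B2–B4, B1–B5, B5–B6, B3–B7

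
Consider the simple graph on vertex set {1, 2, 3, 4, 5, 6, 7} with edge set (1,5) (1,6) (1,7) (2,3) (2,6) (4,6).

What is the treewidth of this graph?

A width-1 tree decomposition is:
Bags: B1 = {1, 6}  B2 = {1, 5}  B3 = {2, 6}  B4 = {2, 3}  B5 = {1, 7}  B6 = {4, 6}
Tree: B1–B2, B1–B3, B3–B4, B1–B5, B1–B6
Every bag has size at most 2, so the width is 2 − 1 = 1 and tw(G) ≤ 1. Any graph with an edge has treewidth ≥ 1, and G has the edge 6–1. The upper and lower bounds meet at 1, so that is the treewidth.

1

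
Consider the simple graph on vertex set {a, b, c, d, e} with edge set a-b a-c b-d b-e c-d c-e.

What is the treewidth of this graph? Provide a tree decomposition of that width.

Treewidth 2.
One optimal decomposition is:
Bags: B1 = {b, c, d}  B2 = {a, b, c}  B3 = {b, c, e}
Tree: B1–B2, B2–B3

Each bag holds 3 vertices, so the decomposition has width 2, which upper-bounds the treewidth. Since c–d–b–a–c is a cycle in G, G is not acyclic. Forests are exactly the graphs of treewidth ≤ 1, so tw(G) ≥ 2. Therefore the treewidth is 2.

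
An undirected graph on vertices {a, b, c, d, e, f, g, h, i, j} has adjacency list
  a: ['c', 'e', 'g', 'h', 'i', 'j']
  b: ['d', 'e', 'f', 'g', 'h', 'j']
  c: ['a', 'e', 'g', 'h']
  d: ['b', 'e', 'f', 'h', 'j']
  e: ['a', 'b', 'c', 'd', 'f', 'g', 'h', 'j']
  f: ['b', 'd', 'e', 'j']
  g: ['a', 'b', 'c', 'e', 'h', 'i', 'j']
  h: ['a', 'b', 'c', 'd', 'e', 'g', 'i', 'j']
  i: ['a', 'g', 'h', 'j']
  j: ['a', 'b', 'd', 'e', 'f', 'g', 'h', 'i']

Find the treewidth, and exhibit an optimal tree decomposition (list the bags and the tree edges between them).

The largest bag has 5 vertices, giving width 4; this decomposition certifies tw(G) ≤ 4. For the lower bound, the 5 vertices {b, d, e, h, j} are pairwise adjacent, and any tree decomposition puts a clique entirely inside one bag — forcing width ≥ 4. The upper and lower bounds meet at 4, so that is the treewidth.

Treewidth 4.
One optimal decomposition is:
Bags: B1 = {b, d, e, h, j}  B2 = {b, e, g, h, j}  B3 = {a, e, g, h, j}  B4 = {a, g, h, i, j}  B5 = {a, c, e, g, h}  B6 = {b, d, e, f, j}
Tree: B1–B2, B2–B3, B3–B4, B3–B5, B1–B6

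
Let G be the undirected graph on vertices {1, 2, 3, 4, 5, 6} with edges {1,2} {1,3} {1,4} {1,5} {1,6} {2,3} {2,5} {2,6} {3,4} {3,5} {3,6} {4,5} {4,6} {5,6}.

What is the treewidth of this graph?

4

A width-4 tree decomposition is:
Bags: B1 = {1, 2, 3, 5, 6}  B2 = {1, 3, 4, 5, 6}
Tree: B1–B2
The largest bag has 5 vertices, giving width 4; this decomposition certifies tw(G) ≤ 4. Conversely, {1, 2, 3, 5, 6} is a clique of size 5, and the vertices of any clique must share a bag in every tree decomposition; so some bag has ≥ 5 vertices and tw(G) ≥ 4. Combining the bounds, tw(G) = 4.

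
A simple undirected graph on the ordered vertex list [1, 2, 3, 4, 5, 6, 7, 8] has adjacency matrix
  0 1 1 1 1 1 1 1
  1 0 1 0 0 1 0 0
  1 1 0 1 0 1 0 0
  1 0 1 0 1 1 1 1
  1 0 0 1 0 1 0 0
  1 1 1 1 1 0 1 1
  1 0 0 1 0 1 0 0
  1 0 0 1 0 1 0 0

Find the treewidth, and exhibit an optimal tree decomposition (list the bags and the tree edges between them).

Every bag has size at most 4, so the width is 4 − 1 = 3 and tw(G) ≤ 3. Conversely, {1, 2, 3, 6} is a clique of size 4, and the vertices of any clique must share a bag in every tree decomposition; so some bag has ≥ 4 vertices and tw(G) ≥ 3. Hence tw(G) = 3 exactly.

Treewidth 3.
Bags: B1 = {1, 4, 5, 6}  B2 = {1, 3, 4, 6}  B3 = {1, 4, 6, 8}  B4 = {1, 4, 6, 7}  B5 = {1, 2, 3, 6}
Tree: B1–B2, B1–B3, B1–B4, B2–B5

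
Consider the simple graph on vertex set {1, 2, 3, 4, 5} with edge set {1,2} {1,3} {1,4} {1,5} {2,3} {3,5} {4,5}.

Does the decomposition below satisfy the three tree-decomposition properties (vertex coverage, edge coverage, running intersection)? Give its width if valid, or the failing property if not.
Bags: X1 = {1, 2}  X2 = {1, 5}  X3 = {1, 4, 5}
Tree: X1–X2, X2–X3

No — vertex 3 appears in no bag.

A tree decomposition must satisfy three properties: every vertex lies in some bag; for every edge, both endpoints lie together in some bag; and for every vertex, the bags containing it form a connected subtree. Here vertex 3 appears in no bag, so the decomposition is invalid.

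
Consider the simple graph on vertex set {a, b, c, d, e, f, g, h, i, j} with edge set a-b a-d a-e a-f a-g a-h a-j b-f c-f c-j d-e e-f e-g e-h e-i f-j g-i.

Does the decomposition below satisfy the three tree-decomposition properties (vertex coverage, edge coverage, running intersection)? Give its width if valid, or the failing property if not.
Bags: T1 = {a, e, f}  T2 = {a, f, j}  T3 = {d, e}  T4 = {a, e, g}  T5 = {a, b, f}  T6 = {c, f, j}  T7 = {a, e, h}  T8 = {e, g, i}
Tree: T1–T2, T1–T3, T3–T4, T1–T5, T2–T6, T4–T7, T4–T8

A tree decomposition must satisfy three properties: every vertex lies in some bag; for every edge, both endpoints lie together in some bag; and for every vertex, the bags containing it form a connected subtree. Here edge (a,d) lies in no bag, so the decomposition is invalid.

No — edge (a,d) lies in no bag.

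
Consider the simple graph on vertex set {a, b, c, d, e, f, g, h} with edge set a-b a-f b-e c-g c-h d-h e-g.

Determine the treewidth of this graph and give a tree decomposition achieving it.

Each bag holds 2 vertices, so the decomposition has width 1, which upper-bounds the treewidth. G has an edge, so its treewidth is at least 1. Combining the bounds, tw(G) = 1.

Treewidth 1.
Bags: B1 = {a, f}  B2 = {a, b}  B3 = {b, e}  B4 = {e, g}  B5 = {c, g}  B6 = {c, h}  B7 = {d, h}
Tree: B1–B2, B2–B3, B3–B4, B4–B5, B5–B6, B6–B7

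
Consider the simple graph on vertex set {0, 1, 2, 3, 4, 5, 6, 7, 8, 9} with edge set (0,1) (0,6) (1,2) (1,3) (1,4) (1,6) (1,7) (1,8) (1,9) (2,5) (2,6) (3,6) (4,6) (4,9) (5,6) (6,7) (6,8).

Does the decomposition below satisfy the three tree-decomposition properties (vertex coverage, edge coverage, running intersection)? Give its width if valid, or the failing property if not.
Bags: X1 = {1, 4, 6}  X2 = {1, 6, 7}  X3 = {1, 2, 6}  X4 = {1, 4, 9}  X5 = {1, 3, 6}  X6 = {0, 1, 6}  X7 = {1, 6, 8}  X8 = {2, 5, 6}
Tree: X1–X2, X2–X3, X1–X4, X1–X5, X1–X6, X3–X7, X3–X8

Yes; width 2.

Checking the three conditions: (i) the bags cover all of {0, 1, 2, 3, 4, 5, 6, 7, 8, 9}; (ii) for each edge, some bag contains both endpoints; (iii) the bags containing any fixed vertex form a subtree. All hold, so the decomposition is valid with width 3 − 1 = 2.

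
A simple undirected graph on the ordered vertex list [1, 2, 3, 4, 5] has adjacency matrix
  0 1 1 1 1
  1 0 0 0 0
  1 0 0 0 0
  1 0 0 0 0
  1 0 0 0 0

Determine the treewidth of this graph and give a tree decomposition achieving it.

Treewidth 1.
One optimal decomposition is:
Bags: B1 = {1, 2}  B2 = {1, 3}  B3 = {1, 5}  B4 = {1, 4}
Tree: B1–B2, B1–B3, B1–B4

The largest bag has 2 vertices, giving width 1; this decomposition certifies tw(G) ≤ 1. G has an edge, so its treewidth is at least 1. Combining the bounds, tw(G) = 1.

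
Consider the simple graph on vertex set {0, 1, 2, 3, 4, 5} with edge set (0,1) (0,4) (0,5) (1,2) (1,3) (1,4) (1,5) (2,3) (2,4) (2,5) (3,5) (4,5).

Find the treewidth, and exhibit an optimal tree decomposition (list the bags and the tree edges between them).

Treewidth 3.
One such decomposition:
Bags: B1 = {0, 1, 4, 5}  B2 = {1, 2, 4, 5}  B3 = {1, 2, 3, 5}
Tree: B1–B2, B2–B3

Each bag holds 4 vertices, so the decomposition has width 3, which upper-bounds the treewidth. For the lower bound, the 4 vertices {0, 1, 4, 5} are pairwise adjacent, and any tree decomposition puts a clique entirely inside one bag — forcing width ≥ 3. Therefore the treewidth is 3.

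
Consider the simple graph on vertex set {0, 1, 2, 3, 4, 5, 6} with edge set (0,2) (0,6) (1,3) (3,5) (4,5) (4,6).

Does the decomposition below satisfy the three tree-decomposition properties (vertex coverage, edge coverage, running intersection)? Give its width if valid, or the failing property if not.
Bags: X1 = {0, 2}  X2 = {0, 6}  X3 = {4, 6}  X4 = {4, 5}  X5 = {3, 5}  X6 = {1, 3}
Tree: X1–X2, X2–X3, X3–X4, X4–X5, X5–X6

Yes; width 1.

Checking the three conditions: (i) the bags cover all of {0, 1, 2, 3, 4, 5, 6}; (ii) for each edge, some bag contains both endpoints; (iii) the bags containing any fixed vertex form a subtree. All hold, so the decomposition is valid with width 2 − 1 = 1.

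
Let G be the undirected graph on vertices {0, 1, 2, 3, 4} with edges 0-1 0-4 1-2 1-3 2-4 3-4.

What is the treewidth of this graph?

A width-2 tree decomposition is:
Bags: B1 = {1, 3, 4}  B2 = {1, 2, 4}  B3 = {0, 1, 4}
Tree: B1–B2, B2–B3
Each bag holds 3 vertices, so the decomposition has width 2, which upper-bounds the treewidth. Since 3–1–2–4–3 is a cycle in G, G is not acyclic. Forests are exactly the graphs of treewidth ≤ 1, so tw(G) ≥ 2. Hence tw(G) = 2 exactly.

2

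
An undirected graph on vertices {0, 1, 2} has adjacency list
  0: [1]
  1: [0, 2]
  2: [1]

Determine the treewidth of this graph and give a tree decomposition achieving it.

Every bag has size at most 2, so the width is 2 − 1 = 1 and tw(G) ≤ 1. Any graph with an edge has treewidth ≥ 1, and G has the edge 0–1. The upper and lower bounds meet at 1, so that is the treewidth.

Treewidth 1.
One optimal decomposition is:
Bags: B1 = {0, 1}  B2 = {1, 2}
Tree: B1–B2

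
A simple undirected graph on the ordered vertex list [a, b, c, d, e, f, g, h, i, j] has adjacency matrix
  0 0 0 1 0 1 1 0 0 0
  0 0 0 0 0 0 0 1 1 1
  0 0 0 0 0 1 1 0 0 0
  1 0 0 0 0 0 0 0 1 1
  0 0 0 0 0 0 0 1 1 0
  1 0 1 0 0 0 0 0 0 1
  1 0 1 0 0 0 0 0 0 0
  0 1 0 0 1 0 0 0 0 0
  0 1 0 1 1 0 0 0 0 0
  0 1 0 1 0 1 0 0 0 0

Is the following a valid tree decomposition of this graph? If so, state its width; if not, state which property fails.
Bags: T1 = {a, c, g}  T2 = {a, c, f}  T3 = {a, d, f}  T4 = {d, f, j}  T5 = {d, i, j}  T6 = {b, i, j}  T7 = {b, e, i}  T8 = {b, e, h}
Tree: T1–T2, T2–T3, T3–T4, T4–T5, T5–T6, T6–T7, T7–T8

Every vertex of G appears in some bag (union = {a, b, c, d, e, f, g, h, i, j}); every edge is covered by a bag; and for each vertex v the set of bags containing v is connected in the bag tree. The decomposition is therefore valid. The largest bag has 3 vertices, so the width is 2.

Yes; width 2.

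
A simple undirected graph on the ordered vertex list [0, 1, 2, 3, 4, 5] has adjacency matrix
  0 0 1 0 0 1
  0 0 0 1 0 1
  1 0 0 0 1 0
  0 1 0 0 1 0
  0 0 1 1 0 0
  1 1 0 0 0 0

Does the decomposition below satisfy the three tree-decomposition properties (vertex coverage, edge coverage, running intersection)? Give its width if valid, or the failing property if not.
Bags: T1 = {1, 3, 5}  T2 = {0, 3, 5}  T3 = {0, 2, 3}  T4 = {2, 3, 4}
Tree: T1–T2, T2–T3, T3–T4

Vertex coverage: the bags together contain {0, 1, 2, 3, 4, 5}, the full vertex set. Edge coverage: each edge of G has both endpoints in at least one bag. Running intersection: for every vertex, the bags containing it form a connected subtree. All three properties hold, so this is a valid tree decomposition of width max|bag| − 1 = 2, and hence tw(G) ≤ 2.

Yes; width 2.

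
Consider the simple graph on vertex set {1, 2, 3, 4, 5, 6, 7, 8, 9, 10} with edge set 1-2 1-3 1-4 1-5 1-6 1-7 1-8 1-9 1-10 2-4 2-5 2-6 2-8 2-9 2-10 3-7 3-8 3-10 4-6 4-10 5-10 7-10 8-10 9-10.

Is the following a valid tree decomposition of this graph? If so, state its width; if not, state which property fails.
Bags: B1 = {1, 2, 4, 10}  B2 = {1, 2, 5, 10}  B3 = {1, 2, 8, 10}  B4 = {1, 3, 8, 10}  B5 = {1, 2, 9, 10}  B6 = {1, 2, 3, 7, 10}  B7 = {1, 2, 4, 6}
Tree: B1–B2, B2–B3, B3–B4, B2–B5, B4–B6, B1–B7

A tree decomposition must satisfy three properties: every vertex lies in some bag; for every edge, both endpoints lie together in some bag; and for every vertex, the bags containing it form a connected subtree. Here bags containing vertex 2 are not connected in the tree, so the decomposition is invalid.

No — bags containing vertex 2 are not connected in the tree.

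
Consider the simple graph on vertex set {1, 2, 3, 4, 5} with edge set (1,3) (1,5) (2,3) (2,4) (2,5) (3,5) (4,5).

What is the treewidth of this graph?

2

A width-2 tree decomposition is:
Bags: B1 = {2, 4, 5}  B2 = {2, 3, 5}  B3 = {1, 3, 5}
Tree: B1–B2, B2–B3
Every bag has size at most 3, so the width is 3 − 1 = 2 and tw(G) ≤ 2. Conversely, {1, 3, 5} is a clique of size 3, and the vertices of any clique must share a bag in every tree decomposition; so some bag has ≥ 3 vertices and tw(G) ≥ 2. The upper and lower bounds meet at 2, so that is the treewidth.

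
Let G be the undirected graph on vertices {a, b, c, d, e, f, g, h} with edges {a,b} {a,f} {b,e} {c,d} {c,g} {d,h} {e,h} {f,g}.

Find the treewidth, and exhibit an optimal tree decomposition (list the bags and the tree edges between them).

Every bag has size at most 3, so the width is 3 − 1 = 2 and tw(G) ≤ 2. The edges a–f–g–c–d–h–e–b–a form a cycle, so G is not a tree and its treewidth is at least 2. Hence tw(G) = 2 exactly.

Treewidth 2.
One optimal decomposition is:
Bags: B1 = {a, f, g}  B2 = {a, c, g}  B3 = {a, c, d}  B4 = {a, d, h}  B5 = {a, e, h}  B6 = {a, b, e}
Tree: B1–B2, B2–B3, B3–B4, B4–B5, B5–B6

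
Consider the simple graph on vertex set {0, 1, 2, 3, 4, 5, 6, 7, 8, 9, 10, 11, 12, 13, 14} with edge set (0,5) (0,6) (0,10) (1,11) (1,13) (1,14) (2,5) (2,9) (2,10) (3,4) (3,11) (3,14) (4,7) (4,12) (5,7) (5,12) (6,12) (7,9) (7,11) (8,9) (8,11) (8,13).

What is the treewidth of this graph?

3

A width-3 tree decomposition is:
Bags: B1 = {0, 2, 6, 10}  B2 = {0, 2, 5, 6}  B3 = {2, 5, 6, 12}  B4 = {2, 5, 9, 12}  B5 = {5, 7, 9, 12}  B6 = {4, 7, 9, 12}  B7 = {4, 7, 8, 9}  B8 = {4, 7, 8, 11}  B9 = {3, 4, 8, 11}  B10 = {3, 8, 11, 13}  B11 = {1, 3, 11, 13}  B12 = {1, 3, 13, 14}
Tree: B1–B2, B2–B3, B3–B4, B4–B5, B5–B6, B6–B7, B7–B8, B8–B9, B9–B10, B10–B11, B11–B12
The largest bag has 4 vertices, giving width 3; this decomposition certifies tw(G) ≤ 3. For the lower bound: the 4 vertex sets {0,6,10}, {2}, {5}, {4,7,9,12} are disjoint, each induces a connected subgraph, and every pair is joined by at least one edge of G. Contracting each set to a single vertex therefore yields K_{4} as a minor, and since treewidth is minor-monotone, tw(G) ≥ tw(K_{4}) = 3. The upper and lower bounds meet at 3, so that is the treewidth.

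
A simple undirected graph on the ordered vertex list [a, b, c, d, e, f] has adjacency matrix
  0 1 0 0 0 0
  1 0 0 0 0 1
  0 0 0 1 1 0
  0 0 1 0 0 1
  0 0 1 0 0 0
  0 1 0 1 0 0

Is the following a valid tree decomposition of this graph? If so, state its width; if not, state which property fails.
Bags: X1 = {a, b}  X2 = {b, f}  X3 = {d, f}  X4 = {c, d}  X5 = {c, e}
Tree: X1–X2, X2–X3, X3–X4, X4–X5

Yes; width 1.

Checking the three conditions: (i) the bags cover all of {a, b, c, d, e, f}; (ii) for each edge, some bag contains both endpoints; (iii) the bags containing any fixed vertex form a subtree. All hold, so the decomposition is valid with width 2 − 1 = 1.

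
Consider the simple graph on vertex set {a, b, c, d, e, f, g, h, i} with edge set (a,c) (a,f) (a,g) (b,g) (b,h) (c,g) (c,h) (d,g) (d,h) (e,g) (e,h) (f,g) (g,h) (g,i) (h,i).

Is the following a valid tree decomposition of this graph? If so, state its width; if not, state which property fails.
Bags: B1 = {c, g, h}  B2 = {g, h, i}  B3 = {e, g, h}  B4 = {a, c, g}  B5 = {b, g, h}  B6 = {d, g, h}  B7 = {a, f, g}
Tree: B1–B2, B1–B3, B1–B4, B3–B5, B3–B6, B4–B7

Yes; width 2.

Every vertex of G appears in some bag (union = {a, b, c, d, e, f, g, h, i}); every edge is covered by a bag; and for each vertex v the set of bags containing v is connected in the bag tree. The decomposition is therefore valid. The largest bag has 3 vertices, so the width is 2.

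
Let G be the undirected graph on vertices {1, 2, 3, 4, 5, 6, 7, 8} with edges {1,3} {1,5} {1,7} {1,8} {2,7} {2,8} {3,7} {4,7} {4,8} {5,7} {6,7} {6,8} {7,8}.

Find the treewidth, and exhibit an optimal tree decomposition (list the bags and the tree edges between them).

Every bag has size at most 3, so the width is 3 − 1 = 2 and tw(G) ≤ 2. Conversely, {1, 7, 8} is a clique of size 3, and the vertices of any clique must share a bag in every tree decomposition; so some bag has ≥ 3 vertices and tw(G) ≥ 2. Therefore the treewidth is 2.

Treewidth 2.
One optimal decomposition is:
Bags: B1 = {1, 7, 8}  B2 = {4, 7, 8}  B3 = {6, 7, 8}  B4 = {2, 7, 8}  B5 = {1, 5, 7}  B6 = {1, 3, 7}
Tree: B1–B2, B1–B3, B3–B4, B1–B5, B5–B6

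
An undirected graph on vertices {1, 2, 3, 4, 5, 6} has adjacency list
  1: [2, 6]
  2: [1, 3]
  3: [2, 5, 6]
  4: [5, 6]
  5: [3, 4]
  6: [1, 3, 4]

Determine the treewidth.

A width-2 tree decomposition is:
Bags: B1 = {4, 5, 6}  B2 = {3, 5, 6}  B3 = {1, 3, 6}  B4 = {1, 2, 3}
Tree: B1–B2, B2–B3, B3–B4
Every bag has size at most 3, so the width is 3 − 1 = 2 and tw(G) ≤ 2. For the lower bound, G contains the cycle 4–5–3–6–4, so G is not a forest; only forests have treewidth ≤ 1, hence tw(G) ≥ 2. Hence tw(G) = 2 exactly.

2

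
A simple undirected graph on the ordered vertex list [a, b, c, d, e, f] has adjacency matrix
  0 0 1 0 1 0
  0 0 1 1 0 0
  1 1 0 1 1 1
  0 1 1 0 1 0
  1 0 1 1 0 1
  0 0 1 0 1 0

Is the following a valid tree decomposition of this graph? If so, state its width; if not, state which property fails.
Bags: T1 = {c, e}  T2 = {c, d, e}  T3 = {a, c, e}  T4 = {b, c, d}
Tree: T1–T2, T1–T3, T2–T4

No — vertex f appears in no bag.

A tree decomposition must satisfy three properties: every vertex lies in some bag; for every edge, both endpoints lie together in some bag; and for every vertex, the bags containing it form a connected subtree. Here vertex f appears in no bag, so the decomposition is invalid.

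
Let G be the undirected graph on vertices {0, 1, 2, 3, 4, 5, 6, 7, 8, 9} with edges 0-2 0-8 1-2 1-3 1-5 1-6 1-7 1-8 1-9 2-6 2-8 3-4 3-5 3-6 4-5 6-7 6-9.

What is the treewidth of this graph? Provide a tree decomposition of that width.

The largest bag has 3 vertices, giving width 2; this decomposition certifies tw(G) ≤ 2. For the lower bound, the 3 vertices {0, 2, 8} are pairwise adjacent, and any tree decomposition puts a clique entirely inside one bag — forcing width ≥ 2. The upper and lower bounds meet at 2, so that is the treewidth.

Treewidth 2.
One optimal decomposition is:
Bags: B1 = {1, 6, 9}  B2 = {1, 3, 6}  B3 = {1, 2, 6}  B4 = {1, 2, 8}  B5 = {1, 3, 5}  B6 = {3, 4, 5}  B7 = {1, 6, 7}  B8 = {0, 2, 8}
Tree: B1–B2, B1–B3, B3–B4, B2–B5, B5–B6, B1–B7, B4–B8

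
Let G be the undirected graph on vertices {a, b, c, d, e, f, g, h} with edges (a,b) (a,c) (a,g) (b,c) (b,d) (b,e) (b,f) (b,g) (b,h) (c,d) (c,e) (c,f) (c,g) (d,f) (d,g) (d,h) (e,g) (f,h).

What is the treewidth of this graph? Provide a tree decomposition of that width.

The largest bag has 4 vertices, giving width 3; this decomposition certifies tw(G) ≤ 3. On the other hand G contains the 4-clique {b, d, f, h}. A clique must lie in a single bag of any decomposition, so no decomposition can have width below 3. Therefore the treewidth is 3.

Treewidth 3.
One optimal decomposition is:
Bags: B1 = {a, b, c, g}  B2 = {b, c, d, g}  B3 = {b, c, d, f}  B4 = {b, d, f, h}  B5 = {b, c, e, g}
Tree: B1–B2, B2–B3, B3–B4, B2–B5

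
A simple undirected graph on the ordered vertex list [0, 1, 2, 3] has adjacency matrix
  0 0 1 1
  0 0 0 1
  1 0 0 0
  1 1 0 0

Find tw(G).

A width-1 tree decomposition is:
Bags: B1 = {1, 3}  B2 = {0, 3}  B3 = {0, 2}
Tree: B1–B2, B2–B3
The largest bag has 2 vertices, giving width 1; this decomposition certifies tw(G) ≤ 1. Any graph with an edge has treewidth ≥ 1, and G has the edge 3–1. The upper and lower bounds meet at 1, so that is the treewidth.

1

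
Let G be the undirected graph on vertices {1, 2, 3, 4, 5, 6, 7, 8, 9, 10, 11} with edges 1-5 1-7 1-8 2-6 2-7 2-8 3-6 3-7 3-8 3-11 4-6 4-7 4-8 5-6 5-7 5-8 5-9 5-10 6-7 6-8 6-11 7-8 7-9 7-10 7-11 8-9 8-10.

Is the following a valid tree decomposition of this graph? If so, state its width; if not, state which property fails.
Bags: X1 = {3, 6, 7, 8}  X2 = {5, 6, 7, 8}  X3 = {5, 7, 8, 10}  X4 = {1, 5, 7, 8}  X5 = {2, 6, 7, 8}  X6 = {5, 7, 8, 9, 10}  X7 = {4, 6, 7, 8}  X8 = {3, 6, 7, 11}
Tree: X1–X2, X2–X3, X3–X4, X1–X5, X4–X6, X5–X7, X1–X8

No — bags containing vertex 10 are not connected in the tree.

A tree decomposition must satisfy three properties: every vertex lies in some bag; for every edge, both endpoints lie together in some bag; and for every vertex, the bags containing it form a connected subtree. Here bags containing vertex 10 are not connected in the tree, so the decomposition is invalid.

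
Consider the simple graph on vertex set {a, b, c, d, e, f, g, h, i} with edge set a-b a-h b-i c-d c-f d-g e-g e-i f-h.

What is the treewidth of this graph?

2

A width-2 tree decomposition is:
Bags: B1 = {c, f, h}  B2 = {a, c, h}  B3 = {a, b, c}  B4 = {b, c, i}  B5 = {c, e, i}  B6 = {c, e, g}  B7 = {c, d, g}
Tree: B1–B2, B2–B3, B3–B4, B4–B5, B5–B6, B6–B7
Each bag holds 3 vertices, so the decomposition has width 2, which upper-bounds the treewidth. Since c–f–h–a–b–i–e–g–d–c is a cycle in G, G is not acyclic. Forests are exactly the graphs of treewidth ≤ 1, so tw(G) ≥ 2. Therefore the treewidth is 2.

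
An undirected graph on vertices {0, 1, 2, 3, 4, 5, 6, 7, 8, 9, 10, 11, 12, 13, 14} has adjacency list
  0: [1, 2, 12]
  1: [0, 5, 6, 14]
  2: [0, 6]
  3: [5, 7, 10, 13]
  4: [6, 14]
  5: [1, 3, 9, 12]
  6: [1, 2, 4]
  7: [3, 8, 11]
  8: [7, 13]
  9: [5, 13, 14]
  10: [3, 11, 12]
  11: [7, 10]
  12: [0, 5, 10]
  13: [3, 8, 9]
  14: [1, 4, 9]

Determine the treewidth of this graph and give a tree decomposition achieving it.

Treewidth 3.
One optimal decomposition is:
Bags: B1 = {7, 8, 10, 11}  B2 = {3, 7, 8, 10}  B3 = {3, 8, 10, 13}  B4 = {3, 10, 12, 13}  B5 = {3, 5, 12, 13}  B6 = {5, 9, 12, 13}  B7 = {0, 5, 9, 12}  B8 = {0, 1, 5, 9}  B9 = {0, 1, 9, 14}  B10 = {0, 1, 2, 14}  B11 = {1, 2, 6, 14}  B12 = {2, 4, 6, 14}
Tree: B1–B2, B2–B3, B3–B4, B4–B5, B5–B6, B6–B7, B7–B8, B8–B9, B9–B10, B10–B11, B11–B12

Every bag has size at most 4, so the width is 4 − 1 = 3 and tw(G) ≤ 3. For the lower bound: the 4 vertex sets {7,8,11}, {10}, {3}, {5,9,12,13} are disjoint, each induces a connected subgraph, and every pair is joined by at least one edge of G. Contracting each set to a single vertex therefore yields K_{4} as a minor, and since treewidth is minor-monotone, tw(G) ≥ tw(K_{4}) = 3. Therefore the treewidth is 3.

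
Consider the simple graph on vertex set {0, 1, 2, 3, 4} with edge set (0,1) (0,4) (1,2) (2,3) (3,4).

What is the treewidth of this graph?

A width-2 tree decomposition is:
Bags: B1 = {0, 1, 2}  B2 = {0, 2, 3}  B3 = {0, 3, 4}
Tree: B1–B2, B2–B3
Each bag holds 3 vertices, so the decomposition has width 2, which upper-bounds the treewidth. The edges 0–1–2–3–4–0 form a cycle, so G is not a tree and its treewidth is at least 2. The upper and lower bounds meet at 2, so that is the treewidth.

2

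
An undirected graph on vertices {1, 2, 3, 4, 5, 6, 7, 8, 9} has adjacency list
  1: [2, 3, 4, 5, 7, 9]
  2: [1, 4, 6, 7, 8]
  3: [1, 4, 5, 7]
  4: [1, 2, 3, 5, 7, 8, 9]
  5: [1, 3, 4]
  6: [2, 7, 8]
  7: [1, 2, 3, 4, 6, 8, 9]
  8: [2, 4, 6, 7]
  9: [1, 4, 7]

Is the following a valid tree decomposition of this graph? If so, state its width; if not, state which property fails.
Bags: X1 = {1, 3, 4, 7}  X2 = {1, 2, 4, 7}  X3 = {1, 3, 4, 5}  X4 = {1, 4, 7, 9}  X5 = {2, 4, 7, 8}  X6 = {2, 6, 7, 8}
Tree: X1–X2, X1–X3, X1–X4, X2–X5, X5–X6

Yes; width 3.

Vertex coverage: the bags together contain {1, 2, 3, 4, 5, 6, 7, 8, 9}, the full vertex set. Edge coverage: each edge of G has both endpoints in at least one bag. Running intersection: for every vertex, the bags containing it form a connected subtree. All three properties hold, so this is a valid tree decomposition of width max|bag| − 1 = 3, and hence tw(G) ≤ 3.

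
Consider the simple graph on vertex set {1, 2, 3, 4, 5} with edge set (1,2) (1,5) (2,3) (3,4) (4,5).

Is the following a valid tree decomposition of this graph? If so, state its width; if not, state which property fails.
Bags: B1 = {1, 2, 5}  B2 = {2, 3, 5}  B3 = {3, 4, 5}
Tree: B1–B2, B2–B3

Yes; width 2.

Vertex coverage: the bags together contain {1, 2, 3, 4, 5}, the full vertex set. Edge coverage: each edge of G has both endpoints in at least one bag. Running intersection: for every vertex, the bags containing it form a connected subtree. All three properties hold, so this is a valid tree decomposition of width max|bag| − 1 = 2, and hence tw(G) ≤ 2.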